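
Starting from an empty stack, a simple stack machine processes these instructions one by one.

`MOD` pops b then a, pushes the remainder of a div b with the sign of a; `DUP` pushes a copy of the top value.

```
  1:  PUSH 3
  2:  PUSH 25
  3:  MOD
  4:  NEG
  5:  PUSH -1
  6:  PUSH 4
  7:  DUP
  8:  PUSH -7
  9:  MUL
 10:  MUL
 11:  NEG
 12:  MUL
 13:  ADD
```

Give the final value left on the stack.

-115

PUSH 3  -> 3
PUSH 25 -> 3 25
MOD     -> 3
NEG     -> -3
PUSH -1 -> -3 -1
PUSH 4  -> -3 -1 4
DUP     -> -3 -1 4 4
PUSH -7 -> -3 -1 4 4 -7
MUL     -> -3 -1 4 -28
MUL     -> -3 -1 -112
NEG     -> -3 -1 112
MUL     -> -3 -112
ADD     -> -115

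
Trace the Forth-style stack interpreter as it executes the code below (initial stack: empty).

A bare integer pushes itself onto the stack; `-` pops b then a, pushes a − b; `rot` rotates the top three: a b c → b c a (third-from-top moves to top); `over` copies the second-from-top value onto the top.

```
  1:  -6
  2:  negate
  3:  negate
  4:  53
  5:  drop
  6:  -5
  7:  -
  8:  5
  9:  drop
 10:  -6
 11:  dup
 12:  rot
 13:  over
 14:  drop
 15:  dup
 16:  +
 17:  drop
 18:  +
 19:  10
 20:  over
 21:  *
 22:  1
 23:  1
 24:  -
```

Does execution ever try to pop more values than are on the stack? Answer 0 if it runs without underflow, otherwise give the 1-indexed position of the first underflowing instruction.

0

-6     -> [-6]
negate -> [6]
negate -> [-6]
53     -> [-6, 53]
drop   -> [-6]
-5     -> [-6, -5]
-      -> [-1]
5      -> [-1, 5]
drop   -> [-1]
-6     -> [-1, -6]
dup    -> [-1, -6, -6]
rot    -> [-6, -6, -1]
over   -> [-6, -6, -1, -6]
drop   -> [-6, -6, -1]
dup    -> [-6, -6, -1, -1]
+      -> [-6, -6, -2]
drop   -> [-6, -6]
+      -> [-12]
10     -> [-12, 10]
over   -> [-12, 10, -12]
*      -> [-12, -120]
1      -> [-12, -120, 1]
1      -> [-12, -120, 1, 1]
-      -> [-12, -120, 0]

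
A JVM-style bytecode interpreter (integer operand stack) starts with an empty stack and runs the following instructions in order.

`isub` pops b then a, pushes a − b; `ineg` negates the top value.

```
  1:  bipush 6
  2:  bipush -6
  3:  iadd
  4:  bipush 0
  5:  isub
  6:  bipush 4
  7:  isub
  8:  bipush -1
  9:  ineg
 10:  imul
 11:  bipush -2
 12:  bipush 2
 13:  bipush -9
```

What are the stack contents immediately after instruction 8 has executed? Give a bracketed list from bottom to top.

bipush 6  → 6
bipush -6 → 6 -6
iadd      → 0
bipush 0  → 0 0
isub      → 0
bipush 4  → 0 4
isub      → -4
bipush -1 → -4 -1

[-4, -1]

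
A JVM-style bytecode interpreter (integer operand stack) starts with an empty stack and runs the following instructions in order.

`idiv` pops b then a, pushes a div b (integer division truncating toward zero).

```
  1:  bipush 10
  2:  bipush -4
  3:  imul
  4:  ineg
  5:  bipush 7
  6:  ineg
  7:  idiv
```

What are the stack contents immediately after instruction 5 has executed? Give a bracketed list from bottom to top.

bipush 10  [10]
bipush -4  [10, -4]
imul       [-40]
ineg       [40]
bipush 7   [40, 7]

[40, 7]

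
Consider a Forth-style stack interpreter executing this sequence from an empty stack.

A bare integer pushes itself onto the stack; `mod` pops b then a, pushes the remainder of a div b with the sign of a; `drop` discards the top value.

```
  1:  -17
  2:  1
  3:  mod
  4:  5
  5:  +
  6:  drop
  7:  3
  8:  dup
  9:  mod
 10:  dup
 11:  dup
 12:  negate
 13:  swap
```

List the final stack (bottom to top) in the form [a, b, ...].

-17    → -17
1      → -17 1
mod    → 0
5      → 0 5
+      → 5
drop   → (empty)
3      → 3
dup    → 3 3
mod    → 0
dup    → 0 0
dup    → 0 0 0
negate → 0 0 0
swap   → 0 0 0

[0, 0, 0]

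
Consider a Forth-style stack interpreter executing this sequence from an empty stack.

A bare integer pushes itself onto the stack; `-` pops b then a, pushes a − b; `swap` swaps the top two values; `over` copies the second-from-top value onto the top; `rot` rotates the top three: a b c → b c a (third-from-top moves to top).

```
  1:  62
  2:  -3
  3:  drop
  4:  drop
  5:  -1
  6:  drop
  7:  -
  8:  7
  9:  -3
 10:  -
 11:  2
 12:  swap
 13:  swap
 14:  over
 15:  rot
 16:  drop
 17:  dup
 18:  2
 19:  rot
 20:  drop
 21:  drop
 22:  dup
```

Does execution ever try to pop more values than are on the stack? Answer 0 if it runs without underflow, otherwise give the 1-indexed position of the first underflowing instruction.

7

62   -> 62
-3   -> 62 -3
drop -> 62
drop -> (empty)
-1   -> -1
drop -> (empty)
-  — needs 2 operands, stack has 0 → underflow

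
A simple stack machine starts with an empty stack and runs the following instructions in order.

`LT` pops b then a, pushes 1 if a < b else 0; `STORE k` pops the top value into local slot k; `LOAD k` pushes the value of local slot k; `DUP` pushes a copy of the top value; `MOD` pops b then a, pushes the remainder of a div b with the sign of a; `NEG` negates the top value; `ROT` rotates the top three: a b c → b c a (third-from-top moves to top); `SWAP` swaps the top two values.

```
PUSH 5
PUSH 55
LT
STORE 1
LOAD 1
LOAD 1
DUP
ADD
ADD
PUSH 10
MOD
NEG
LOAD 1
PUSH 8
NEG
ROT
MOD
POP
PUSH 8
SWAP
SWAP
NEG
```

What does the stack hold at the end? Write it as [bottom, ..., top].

PUSH 5  → [5]
PUSH 55 → [5, 55]
LT      → [1]
STORE 1 → []
LOAD 1  → [1]
LOAD 1  → [1, 1]
DUP     → [1, 1, 1]
ADD     → [1, 2]
ADD     → [3]
PUSH 10 → [3, 10]
MOD     → [3]
NEG     → [-3]
LOAD 1  → [-3, 1]
PUSH 8  → [-3, 1, 8]
NEG     → [-3, 1, -8]
ROT     → [1, -8, -3]
MOD     → [1, -2]
POP     → [1]
PUSH 8  → [1, 8]
SWAP    → [8, 1]
SWAP    → [1, 8]
NEG     → [1, -8]

[1, -8]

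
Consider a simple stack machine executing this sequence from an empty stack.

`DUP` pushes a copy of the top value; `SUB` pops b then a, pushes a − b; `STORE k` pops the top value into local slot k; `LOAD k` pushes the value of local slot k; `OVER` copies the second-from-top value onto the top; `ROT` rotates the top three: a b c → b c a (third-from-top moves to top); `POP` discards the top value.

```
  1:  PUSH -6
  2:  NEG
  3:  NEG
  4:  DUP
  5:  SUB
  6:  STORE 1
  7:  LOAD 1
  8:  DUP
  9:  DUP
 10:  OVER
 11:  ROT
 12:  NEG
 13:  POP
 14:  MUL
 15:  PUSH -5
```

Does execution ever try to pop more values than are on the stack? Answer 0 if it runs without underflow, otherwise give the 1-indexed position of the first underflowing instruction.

PUSH -6  [-6]
NEG      [6]
NEG      [-6]
DUP      [-6, -6]
SUB      [0]
STORE 1  []
LOAD 1   [0]
DUP      [0, 0]
DUP      [0, 0, 0]
OVER     [0, 0, 0, 0]
ROT      [0, 0, 0, 0]
NEG      [0, 0, 0, 0]
POP      [0, 0, 0]
MUL      [0, 0]
PUSH -5  [0, 0, -5]

0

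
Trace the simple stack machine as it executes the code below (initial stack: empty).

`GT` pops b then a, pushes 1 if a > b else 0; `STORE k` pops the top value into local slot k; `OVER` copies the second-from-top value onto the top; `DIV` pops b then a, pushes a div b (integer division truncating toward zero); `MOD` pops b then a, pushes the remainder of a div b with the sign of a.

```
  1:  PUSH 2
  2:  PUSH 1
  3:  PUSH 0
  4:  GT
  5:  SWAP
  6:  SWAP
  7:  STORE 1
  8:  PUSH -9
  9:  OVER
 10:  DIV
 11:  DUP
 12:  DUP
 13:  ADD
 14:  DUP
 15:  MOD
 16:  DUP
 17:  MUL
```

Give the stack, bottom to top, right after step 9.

[2, -9, 2]

PUSH 2  -> 2
PUSH 1  -> 2 1
PUSH 0  -> 2 1 0
GT      -> 2 1
SWAP    -> 1 2
SWAP    -> 2 1
STORE 1 -> 2
PUSH -9 -> 2 -9
OVER    -> 2 -9 2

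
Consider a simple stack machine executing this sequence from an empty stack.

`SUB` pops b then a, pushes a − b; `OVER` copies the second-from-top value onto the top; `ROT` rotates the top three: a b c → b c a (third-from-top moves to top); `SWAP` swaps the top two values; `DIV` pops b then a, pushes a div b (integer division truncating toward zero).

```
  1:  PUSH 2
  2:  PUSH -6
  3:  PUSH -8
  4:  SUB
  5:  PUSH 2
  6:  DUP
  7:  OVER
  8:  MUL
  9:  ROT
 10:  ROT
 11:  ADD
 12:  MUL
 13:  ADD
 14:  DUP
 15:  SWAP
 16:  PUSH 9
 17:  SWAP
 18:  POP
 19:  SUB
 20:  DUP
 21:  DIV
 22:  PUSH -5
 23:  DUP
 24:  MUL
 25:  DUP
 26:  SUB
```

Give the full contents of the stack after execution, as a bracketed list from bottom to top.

[1, 0]

PUSH 2   [2]
PUSH -6  [2, -6]
PUSH -8  [2, -6, -8]
SUB      [2, 2]
PUSH 2   [2, 2, 2]
DUP      [2, 2, 2, 2]
OVER     [2, 2, 2, 2, 2]
MUL      [2, 2, 2, 4]
ROT      [2, 2, 4, 2]
ROT      [2, 4, 2, 2]
ADD      [2, 4, 4]
MUL      [2, 16]
ADD      [18]
DUP      [18, 18]
SWAP     [18, 18]
PUSH 9   [18, 18, 9]
SWAP     [18, 9, 18]
POP      [18, 9]
SUB      [9]
DUP      [9, 9]
DIV      [1]
PUSH -5  [1, -5]
DUP      [1, -5, -5]
MUL      [1, 25]
DUP      [1, 25, 25]
SUB      [1, 0]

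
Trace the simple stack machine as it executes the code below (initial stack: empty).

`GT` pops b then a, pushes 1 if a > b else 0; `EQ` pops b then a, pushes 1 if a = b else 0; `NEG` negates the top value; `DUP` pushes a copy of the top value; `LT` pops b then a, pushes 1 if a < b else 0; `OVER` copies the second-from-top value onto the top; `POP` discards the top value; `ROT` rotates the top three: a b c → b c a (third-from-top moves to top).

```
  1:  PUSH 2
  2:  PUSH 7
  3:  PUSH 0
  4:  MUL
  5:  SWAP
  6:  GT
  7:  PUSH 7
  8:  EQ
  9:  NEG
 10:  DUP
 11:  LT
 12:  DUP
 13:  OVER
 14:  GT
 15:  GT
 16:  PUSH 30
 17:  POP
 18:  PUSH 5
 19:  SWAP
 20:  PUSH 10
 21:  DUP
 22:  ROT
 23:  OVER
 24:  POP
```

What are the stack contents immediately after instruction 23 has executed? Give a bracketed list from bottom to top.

[5, 10, 10, 0, 10]

PUSH 2  → [2]
PUSH 7  → [2, 7]
PUSH 0  → [2, 7, 0]
MUL     → [2, 0]
SWAP    → [0, 2]
GT      → [0]
PUSH 7  → [0, 7]
EQ      → [0]
NEG     → [0]
DUP     → [0, 0]
LT      → [0]
DUP     → [0, 0]
OVER    → [0, 0, 0]
GT      → [0, 0]
GT      → [0]
PUSH 30 → [0, 30]
POP     → [0]
PUSH 5  → [0, 5]
SWAP    → [5, 0]
PUSH 10 → [5, 0, 10]
DUP     → [5, 0, 10, 10]
ROT     → [5, 10, 10, 0]
OVER    → [5, 10, 10, 0, 10]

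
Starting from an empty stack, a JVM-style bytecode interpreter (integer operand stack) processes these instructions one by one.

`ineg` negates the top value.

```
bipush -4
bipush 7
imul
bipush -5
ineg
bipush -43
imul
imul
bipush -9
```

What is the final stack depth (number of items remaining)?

bipush -4  → [-4]
bipush 7   → [-4, 7]
imul       → [-28]
bipush -5  → [-28, -5]
ineg       → [-28, 5]
bipush -43 → [-28, 5, -43]
imul       → [-28, -215]
imul       → [6020]
bipush -9  → [6020, -9]

2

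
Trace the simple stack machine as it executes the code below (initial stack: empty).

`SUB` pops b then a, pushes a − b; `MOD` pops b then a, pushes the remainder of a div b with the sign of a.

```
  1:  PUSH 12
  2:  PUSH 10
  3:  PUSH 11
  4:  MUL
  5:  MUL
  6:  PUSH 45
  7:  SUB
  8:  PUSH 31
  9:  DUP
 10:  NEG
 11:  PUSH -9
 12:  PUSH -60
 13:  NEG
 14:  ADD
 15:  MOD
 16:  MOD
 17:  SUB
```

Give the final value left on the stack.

PUSH 12  → [12]
PUSH 10  → [12, 10]
PUSH 11  → [12, 10, 11]
MUL      → [12, 110]
MUL      → [1320]
PUSH 45  → [1320, 45]
SUB      → [1275]
PUSH 31  → [1275, 31]
DUP      → [1275, 31, 31]
NEG      → [1275, 31, -31]
PUSH -9  → [1275, 31, -31, -9]
PUSH -60 → [1275, 31, -31, -9, -60]
NEG      → [1275, 31, -31, -9, 60]
ADD      → [1275, 31, -31, 51]
MOD      → [1275, 31, -31]
MOD      → [1275, 0]
SUB      → [1275]

1275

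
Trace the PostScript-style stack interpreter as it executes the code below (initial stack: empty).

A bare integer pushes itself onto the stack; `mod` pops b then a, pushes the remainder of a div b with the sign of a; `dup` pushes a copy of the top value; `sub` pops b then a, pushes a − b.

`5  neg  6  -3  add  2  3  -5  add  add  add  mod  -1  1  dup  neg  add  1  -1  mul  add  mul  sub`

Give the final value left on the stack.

5   -> 5
neg -> -5
6   -> -5 6
-3  -> -5 6 -3
add -> -5 3
2   -> -5 3 2
3   -> -5 3 2 3
-5  -> -5 3 2 3 -5
add -> -5 3 2 -2
add -> -5 3 0
add -> -5 3
mod -> -2
-1  -> -2 -1
1   -> -2 -1 1
dup -> -2 -1 1 1
neg -> -2 -1 1 -1
add -> -2 -1 0
1   -> -2 -1 0 1
-1  -> -2 -1 0 1 -1
mul -> -2 -1 0 -1
add -> -2 -1 -1
mul -> -2 1
sub -> -3

-3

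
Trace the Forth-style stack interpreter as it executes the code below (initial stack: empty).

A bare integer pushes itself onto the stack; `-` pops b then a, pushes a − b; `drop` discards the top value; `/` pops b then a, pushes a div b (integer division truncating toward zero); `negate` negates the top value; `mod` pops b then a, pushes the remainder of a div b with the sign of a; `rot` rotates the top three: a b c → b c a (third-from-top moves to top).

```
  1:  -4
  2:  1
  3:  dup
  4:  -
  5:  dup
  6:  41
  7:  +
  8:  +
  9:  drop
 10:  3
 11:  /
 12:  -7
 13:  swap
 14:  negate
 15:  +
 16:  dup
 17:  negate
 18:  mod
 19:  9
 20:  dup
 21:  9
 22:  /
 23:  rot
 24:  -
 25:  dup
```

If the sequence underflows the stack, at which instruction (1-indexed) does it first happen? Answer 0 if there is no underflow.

0

-4      -4
1       -4 1
dup     -4 1 1
-       -4 0
dup     -4 0 0
41      -4 0 0 41
+       -4 0 41
+       -4 41
drop    -4
3       -4 3
/       -1
-7      -1 -7
swap    -7 -1
negate  -7 1
+       -6
dup     -6 -6
negate  -6 6
mod     0
9       0 9
dup     0 9 9
9       0 9 9 9
/       0 9 1
rot     9 1 0
-       9 1
dup     9 1 1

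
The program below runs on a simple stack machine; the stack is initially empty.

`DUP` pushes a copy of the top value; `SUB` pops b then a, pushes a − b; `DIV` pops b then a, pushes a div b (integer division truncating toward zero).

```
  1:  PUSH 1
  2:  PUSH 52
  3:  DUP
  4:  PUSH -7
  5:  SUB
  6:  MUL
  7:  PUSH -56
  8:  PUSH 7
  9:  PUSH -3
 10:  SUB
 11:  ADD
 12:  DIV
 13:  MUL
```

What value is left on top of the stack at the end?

-66

PUSH 1   -> [1]
PUSH 52  -> [1, 52]
DUP      -> [1, 52, 52]
PUSH -7  -> [1, 52, 52, -7]
SUB      -> [1, 52, 59]
MUL      -> [1, 3068]
PUSH -56 -> [1, 3068, -56]
PUSH 7   -> [1, 3068, -56, 7]
PUSH -3  -> [1, 3068, -56, 7, -3]
SUB      -> [1, 3068, -56, 10]
ADD      -> [1, 3068, -46]
DIV      -> [1, -66]
MUL      -> [-66]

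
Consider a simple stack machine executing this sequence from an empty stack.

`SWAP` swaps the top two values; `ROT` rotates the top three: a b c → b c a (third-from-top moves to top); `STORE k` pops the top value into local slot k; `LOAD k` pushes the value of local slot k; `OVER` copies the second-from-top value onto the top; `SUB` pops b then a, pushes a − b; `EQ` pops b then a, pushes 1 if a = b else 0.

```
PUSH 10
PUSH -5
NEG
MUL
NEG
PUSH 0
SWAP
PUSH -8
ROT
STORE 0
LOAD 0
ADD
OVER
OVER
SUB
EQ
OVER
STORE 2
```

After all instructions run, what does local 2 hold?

PUSH 10 : [10]
PUSH -5 : [10, -5]
NEG     : [10, 5]
MUL     : [50]
NEG     : [-50]
PUSH 0  : [-50, 0]
SWAP    : [0, -50]
PUSH -8 : [0, -50, -8]
ROT     : [-50, -8, 0]
STORE 0 : [-50, -8]
LOAD 0  : [-50, -8, 0]
ADD     : [-50, -8]
OVER    : [-50, -8, -50]
OVER    : [-50, -8, -50, -8]
SUB     : [-50, -8, -42]
EQ      : [-50, 0]
OVER    : [-50, 0, -50]
STORE 2 : [-50, 0]

-50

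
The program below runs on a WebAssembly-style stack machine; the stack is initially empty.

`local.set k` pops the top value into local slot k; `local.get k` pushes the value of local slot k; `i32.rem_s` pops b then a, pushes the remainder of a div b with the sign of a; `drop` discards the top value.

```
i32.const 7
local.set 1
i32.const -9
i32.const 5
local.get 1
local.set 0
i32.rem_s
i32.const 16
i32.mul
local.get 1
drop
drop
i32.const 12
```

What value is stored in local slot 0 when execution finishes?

7

i32.const 7  -> [7]
local.set 1  -> []
i32.const -9 -> [-9]
i32.const 5  -> [-9, 5]
local.get 1  -> [-9, 5, 7]
local.set 0  -> [-9, 5]
i32.rem_s    -> [-4]
i32.const 16 -> [-4, 16]
i32.mul      -> [-64]
local.get 1  -> [-64, 7]
drop         -> [-64]
drop         -> []
i32.const 12 -> [12]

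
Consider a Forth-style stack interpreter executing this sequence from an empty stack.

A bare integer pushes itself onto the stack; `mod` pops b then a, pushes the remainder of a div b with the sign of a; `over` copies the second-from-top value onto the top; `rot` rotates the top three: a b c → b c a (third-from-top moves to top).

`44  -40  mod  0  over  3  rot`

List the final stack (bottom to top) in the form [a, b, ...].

[4, 4, 3, 0]

44    [44]
-40   [44, -40]
mod   [4]
0     [4, 0]
over  [4, 0, 4]
3     [4, 0, 4, 3]
rot   [4, 4, 3, 0]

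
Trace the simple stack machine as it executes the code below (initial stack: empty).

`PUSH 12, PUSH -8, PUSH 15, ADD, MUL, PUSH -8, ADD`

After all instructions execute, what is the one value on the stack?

76

PUSH 12  12
PUSH -8  12 -8
PUSH 15  12 -8 15
ADD      12 7
MUL      84
PUSH -8  84 -8
ADD      76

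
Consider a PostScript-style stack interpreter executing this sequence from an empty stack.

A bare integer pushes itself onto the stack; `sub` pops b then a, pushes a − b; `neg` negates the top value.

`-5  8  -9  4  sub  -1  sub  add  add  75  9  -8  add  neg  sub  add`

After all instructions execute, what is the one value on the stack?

-5  : -5
8   : -5 8
-9  : -5 8 -9
4   : -5 8 -9 4
sub : -5 8 -13
-1  : -5 8 -13 -1
sub : -5 8 -12
add : -5 -4
add : -9
75  : -9 75
9   : -9 75 9
-8  : -9 75 9 -8
add : -9 75 1
neg : -9 75 -1
sub : -9 76
add : 67

67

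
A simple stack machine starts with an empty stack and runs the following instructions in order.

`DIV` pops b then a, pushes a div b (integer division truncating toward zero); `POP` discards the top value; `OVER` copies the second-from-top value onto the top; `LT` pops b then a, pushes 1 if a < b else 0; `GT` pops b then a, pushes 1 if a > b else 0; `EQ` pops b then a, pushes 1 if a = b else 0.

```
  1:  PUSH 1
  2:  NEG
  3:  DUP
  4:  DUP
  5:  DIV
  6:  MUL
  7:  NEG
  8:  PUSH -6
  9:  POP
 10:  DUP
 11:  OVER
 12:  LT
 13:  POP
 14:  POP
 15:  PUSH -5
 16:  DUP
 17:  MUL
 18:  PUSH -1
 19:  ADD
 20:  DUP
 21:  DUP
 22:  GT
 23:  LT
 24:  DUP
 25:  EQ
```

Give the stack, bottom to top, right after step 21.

[24, 24, 24]

PUSH 1   1
NEG      -1
DUP      -1 -1
DUP      -1 -1 -1
DIV      -1 1
MUL      -1
NEG      1
PUSH -6  1 -6
POP      1
DUP      1 1
OVER     1 1 1
LT       1 0
POP      1
POP      (empty)
PUSH -5  -5
DUP      -5 -5
MUL      25
PUSH -1  25 -1
ADD      24
DUP      24 24
DUP      24 24 24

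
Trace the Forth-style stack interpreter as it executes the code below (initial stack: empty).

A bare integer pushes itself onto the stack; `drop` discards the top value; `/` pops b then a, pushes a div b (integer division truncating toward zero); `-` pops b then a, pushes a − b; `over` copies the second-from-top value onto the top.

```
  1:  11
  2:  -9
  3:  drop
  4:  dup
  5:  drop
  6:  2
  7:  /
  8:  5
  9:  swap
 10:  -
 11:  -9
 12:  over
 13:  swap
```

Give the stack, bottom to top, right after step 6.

11   : 11
-9   : 11 -9
drop : 11
dup  : 11 11
drop : 11
2    : 11 2

[11, 2]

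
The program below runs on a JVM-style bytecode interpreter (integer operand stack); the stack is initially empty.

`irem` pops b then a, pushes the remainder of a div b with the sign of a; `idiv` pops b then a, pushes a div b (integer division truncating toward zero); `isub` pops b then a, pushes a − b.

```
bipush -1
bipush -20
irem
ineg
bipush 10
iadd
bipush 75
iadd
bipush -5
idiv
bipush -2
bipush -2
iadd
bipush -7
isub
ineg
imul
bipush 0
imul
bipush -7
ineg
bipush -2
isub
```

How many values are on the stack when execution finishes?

bipush -1  → -1
bipush -20 → -1 -20
irem       → -1
ineg       → 1
bipush 10  → 1 10
iadd       → 11
bipush 75  → 11 75
iadd       → 86
bipush -5  → 86 -5
idiv       → -17
bipush -2  → -17 -2
bipush -2  → -17 -2 -2
iadd       → -17 -4
bipush -7  → -17 -4 -7
isub       → -17 3
ineg       → -17 -3
imul       → 51
bipush 0   → 51 0
imul       → 0
bipush -7  → 0 -7
ineg       → 0 7
bipush -2  → 0 7 -2
isub       → 0 9

2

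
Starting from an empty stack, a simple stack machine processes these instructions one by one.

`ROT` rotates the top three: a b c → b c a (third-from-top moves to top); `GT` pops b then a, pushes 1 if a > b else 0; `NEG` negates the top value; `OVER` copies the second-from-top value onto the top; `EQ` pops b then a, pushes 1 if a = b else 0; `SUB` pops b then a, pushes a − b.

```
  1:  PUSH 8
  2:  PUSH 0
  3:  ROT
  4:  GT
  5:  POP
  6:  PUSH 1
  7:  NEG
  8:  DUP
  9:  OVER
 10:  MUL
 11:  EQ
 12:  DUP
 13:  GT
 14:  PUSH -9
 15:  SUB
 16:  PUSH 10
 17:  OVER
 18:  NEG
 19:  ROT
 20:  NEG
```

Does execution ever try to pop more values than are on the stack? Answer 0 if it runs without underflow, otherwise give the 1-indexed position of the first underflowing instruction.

PUSH 8 : [8]
PUSH 0 : [8, 0]
ROT  — needs 3 operands, stack has 2 → underflow

3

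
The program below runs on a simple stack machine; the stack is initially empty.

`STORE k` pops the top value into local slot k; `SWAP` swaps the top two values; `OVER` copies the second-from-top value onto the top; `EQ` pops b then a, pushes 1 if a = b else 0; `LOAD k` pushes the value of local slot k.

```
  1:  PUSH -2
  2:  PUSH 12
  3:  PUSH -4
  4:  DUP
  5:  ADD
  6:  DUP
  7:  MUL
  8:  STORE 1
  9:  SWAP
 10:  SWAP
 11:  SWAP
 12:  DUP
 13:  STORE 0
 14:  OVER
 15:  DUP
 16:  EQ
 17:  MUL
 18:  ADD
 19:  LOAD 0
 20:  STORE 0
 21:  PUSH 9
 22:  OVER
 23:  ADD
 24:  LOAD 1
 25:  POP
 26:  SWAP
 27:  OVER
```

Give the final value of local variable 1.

PUSH -2 : -2
PUSH 12 : -2 12
PUSH -4 : -2 12 -4
DUP     : -2 12 -4 -4
ADD     : -2 12 -8
DUP     : -2 12 -8 -8
MUL     : -2 12 64
STORE 1 : -2 12
SWAP    : 12 -2
SWAP    : -2 12
SWAP    : 12 -2
DUP     : 12 -2 -2
STORE 0 : 12 -2
OVER    : 12 -2 12
DUP     : 12 -2 12 12
EQ      : 12 -2 1
MUL     : 12 -2
ADD     : 10
LOAD 0  : 10 -2
STORE 0 : 10
PUSH 9  : 10 9
OVER    : 10 9 10
ADD     : 10 19
LOAD 1  : 10 19 64
POP     : 10 19
SWAP    : 19 10
OVER    : 19 10 19

64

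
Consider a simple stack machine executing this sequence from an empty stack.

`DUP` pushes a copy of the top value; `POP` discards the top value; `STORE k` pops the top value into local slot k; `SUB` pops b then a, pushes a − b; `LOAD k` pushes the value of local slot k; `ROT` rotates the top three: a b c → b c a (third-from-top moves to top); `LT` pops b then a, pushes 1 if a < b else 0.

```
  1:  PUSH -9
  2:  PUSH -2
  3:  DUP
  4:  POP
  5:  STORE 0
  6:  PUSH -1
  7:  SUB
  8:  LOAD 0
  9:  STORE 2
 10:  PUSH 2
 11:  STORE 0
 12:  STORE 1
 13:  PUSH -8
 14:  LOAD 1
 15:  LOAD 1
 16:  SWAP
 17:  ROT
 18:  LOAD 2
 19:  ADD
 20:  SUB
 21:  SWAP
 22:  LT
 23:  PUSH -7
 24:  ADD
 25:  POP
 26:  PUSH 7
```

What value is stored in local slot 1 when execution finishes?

-8

PUSH -9 : -9
PUSH -2 : -9 -2
DUP     : -9 -2 -2
POP     : -9 -2
STORE 0 : -9
PUSH -1 : -9 -1
SUB     : -8
LOAD 0  : -8 -2
STORE 2 : -8
PUSH 2  : -8 2
STORE 0 : -8
STORE 1 : (empty)
PUSH -8 : -8
LOAD 1  : -8 -8
LOAD 1  : -8 -8 -8
SWAP    : -8 -8 -8
ROT     : -8 -8 -8
LOAD 2  : -8 -8 -8 -2
ADD     : -8 -8 -10
SUB     : -8 2
SWAP    : 2 -8
LT      : 0
PUSH -7 : 0 -7
ADD     : -7
POP     : (empty)
PUSH 7  : 7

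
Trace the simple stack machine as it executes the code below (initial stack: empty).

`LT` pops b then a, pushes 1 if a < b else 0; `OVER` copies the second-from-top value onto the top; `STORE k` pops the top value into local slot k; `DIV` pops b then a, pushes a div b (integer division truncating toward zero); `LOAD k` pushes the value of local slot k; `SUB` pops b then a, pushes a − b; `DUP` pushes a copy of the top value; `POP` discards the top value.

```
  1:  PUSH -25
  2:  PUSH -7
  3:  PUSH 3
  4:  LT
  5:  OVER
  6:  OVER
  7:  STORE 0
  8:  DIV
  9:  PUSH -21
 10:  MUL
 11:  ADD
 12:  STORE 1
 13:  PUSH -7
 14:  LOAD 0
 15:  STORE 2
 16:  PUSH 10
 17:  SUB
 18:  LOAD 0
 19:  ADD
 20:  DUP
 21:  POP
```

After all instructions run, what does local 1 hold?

PUSH -25  -25
PUSH -7   -25 -7
PUSH 3    -25 -7 3
LT        -25 1
OVER      -25 1 -25
OVER      -25 1 -25 1
STORE 0   -25 1 -25
DIV       -25 0
PUSH -21  -25 0 -21
MUL       -25 0
ADD       -25
STORE 1   (empty)
PUSH -7   -7
LOAD 0    -7 1
STORE 2   -7
PUSH 10   -7 10
SUB       -17
LOAD 0    -17 1
ADD       -16
DUP       -16 -16
POP       -16

-25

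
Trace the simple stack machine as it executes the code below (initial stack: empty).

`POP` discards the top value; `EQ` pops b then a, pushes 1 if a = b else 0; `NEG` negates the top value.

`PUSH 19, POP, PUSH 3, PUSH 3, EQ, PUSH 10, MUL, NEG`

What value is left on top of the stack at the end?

-10

PUSH 19 : 19
POP     : (empty)
PUSH 3  : 3
PUSH 3  : 3 3
EQ      : 1
PUSH 10 : 1 10
MUL     : 10
NEG     : -10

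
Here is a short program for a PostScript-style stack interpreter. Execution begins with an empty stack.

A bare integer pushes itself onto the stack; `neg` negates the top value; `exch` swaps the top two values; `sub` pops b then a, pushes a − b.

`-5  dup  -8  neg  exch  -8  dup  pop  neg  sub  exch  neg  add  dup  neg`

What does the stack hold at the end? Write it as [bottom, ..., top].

-5    [-5]
dup   [-5, -5]
-8    [-5, -5, -8]
neg   [-5, -5, 8]
exch  [-5, 8, -5]
-8    [-5, 8, -5, -8]
dup   [-5, 8, -5, -8, -8]
pop   [-5, 8, -5, -8]
neg   [-5, 8, -5, 8]
sub   [-5, 8, -13]
exch  [-5, -13, 8]
neg   [-5, -13, -8]
add   [-5, -21]
dup   [-5, -21, -21]
neg   [-5, -21, 21]

[-5, -21, 21]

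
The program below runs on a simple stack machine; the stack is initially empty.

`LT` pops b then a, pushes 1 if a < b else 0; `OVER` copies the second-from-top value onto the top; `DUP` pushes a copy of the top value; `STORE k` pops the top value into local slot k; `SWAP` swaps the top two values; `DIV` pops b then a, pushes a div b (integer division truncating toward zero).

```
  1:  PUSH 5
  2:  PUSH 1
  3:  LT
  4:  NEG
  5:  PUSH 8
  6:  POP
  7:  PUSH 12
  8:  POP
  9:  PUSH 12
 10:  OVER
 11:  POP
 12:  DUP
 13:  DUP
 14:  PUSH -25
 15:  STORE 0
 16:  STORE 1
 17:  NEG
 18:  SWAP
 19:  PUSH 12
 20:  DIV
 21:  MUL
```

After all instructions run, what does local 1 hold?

12

PUSH 5    5
PUSH 1    5 1
LT        0
NEG       0
PUSH 8    0 8
POP       0
PUSH 12   0 12
POP       0
PUSH 12   0 12
OVER      0 12 0
POP       0 12
DUP       0 12 12
DUP       0 12 12 12
PUSH -25  0 12 12 12 -25
STORE 0   0 12 12 12
STORE 1   0 12 12
NEG       0 12 -12
SWAP      0 -12 12
PUSH 12   0 -12 12 12
DIV       0 -12 1
MUL       0 -12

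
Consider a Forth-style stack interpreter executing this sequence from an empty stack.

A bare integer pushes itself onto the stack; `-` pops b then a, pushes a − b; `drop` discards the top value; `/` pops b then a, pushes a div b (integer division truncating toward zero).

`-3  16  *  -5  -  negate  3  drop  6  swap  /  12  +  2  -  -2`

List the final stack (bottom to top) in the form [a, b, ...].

[10, -2]

-3     → [-3]
16     → [-3, 16]
*      → [-48]
-5     → [-48, -5]
-      → [-43]
negate → [43]
3      → [43, 3]
drop   → [43]
6      → [43, 6]
swap   → [6, 43]
/      → [0]
12     → [0, 12]
+      → [12]
2      → [12, 2]
-      → [10]
-2     → [10, -2]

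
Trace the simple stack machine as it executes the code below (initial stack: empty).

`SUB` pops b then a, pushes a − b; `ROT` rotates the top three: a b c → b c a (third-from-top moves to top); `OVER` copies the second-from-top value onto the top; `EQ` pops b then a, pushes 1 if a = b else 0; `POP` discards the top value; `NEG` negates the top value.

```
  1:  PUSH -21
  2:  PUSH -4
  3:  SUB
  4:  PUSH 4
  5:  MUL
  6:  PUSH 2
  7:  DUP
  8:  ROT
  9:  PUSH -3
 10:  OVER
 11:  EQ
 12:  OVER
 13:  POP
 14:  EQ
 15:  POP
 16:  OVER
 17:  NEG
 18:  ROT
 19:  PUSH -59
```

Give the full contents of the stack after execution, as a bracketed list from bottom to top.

PUSH -21 : -21
PUSH -4  : -21 -4
SUB      : -17
PUSH 4   : -17 4
MUL      : -68
PUSH 2   : -68 2
DUP      : -68 2 2
ROT      : 2 2 -68
PUSH -3  : 2 2 -68 -3
OVER     : 2 2 -68 -3 -68
EQ       : 2 2 -68 0
OVER     : 2 2 -68 0 -68
POP      : 2 2 -68 0
EQ       : 2 2 0
POP      : 2 2
OVER     : 2 2 2
NEG      : 2 2 -2
ROT      : 2 -2 2
PUSH -59 : 2 -2 2 -59

[2, -2, 2, -59]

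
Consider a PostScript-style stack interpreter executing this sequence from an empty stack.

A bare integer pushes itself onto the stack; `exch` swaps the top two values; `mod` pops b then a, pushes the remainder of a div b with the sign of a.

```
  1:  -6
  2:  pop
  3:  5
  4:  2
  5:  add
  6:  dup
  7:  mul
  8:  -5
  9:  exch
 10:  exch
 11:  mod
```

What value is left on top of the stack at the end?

4

-6   -> [-6]
pop  -> []
5    -> [5]
2    -> [5, 2]
add  -> [7]
dup  -> [7, 7]
mul  -> [49]
-5   -> [49, -5]
exch -> [-5, 49]
exch -> [49, -5]
mod  -> [4]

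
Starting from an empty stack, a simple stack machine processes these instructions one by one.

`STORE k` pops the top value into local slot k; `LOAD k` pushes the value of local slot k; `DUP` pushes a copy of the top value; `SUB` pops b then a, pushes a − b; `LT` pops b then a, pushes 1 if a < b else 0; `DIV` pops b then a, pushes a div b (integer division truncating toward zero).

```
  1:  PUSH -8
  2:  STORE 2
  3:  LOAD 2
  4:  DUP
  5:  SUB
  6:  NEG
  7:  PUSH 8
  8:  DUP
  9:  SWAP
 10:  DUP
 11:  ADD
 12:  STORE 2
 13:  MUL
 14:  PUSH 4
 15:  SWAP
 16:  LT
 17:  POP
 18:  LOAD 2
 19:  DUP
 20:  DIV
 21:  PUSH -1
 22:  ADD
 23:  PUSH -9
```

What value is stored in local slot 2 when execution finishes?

PUSH -8  -8
STORE 2  (empty)
LOAD 2   -8
DUP      -8 -8
SUB      0
NEG      0
PUSH 8   0 8
DUP      0 8 8
SWAP     0 8 8
DUP      0 8 8 8
ADD      0 8 16
STORE 2  0 8
MUL      0
PUSH 4   0 4
SWAP     4 0
LT       0
POP      (empty)
LOAD 2   16
DUP      16 16
DIV      1
PUSH -1  1 -1
ADD      0
PUSH -9  0 -9

16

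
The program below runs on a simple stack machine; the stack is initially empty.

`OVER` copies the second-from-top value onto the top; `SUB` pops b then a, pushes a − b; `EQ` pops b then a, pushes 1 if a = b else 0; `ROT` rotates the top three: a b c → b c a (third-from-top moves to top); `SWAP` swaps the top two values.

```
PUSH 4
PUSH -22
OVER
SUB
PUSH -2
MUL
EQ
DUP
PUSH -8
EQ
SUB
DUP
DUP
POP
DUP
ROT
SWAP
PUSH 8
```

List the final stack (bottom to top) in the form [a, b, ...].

[0, 0, 0, 8]

PUSH 4    4
PUSH -22  4 -22
OVER      4 -22 4
SUB       4 -26
PUSH -2   4 -26 -2
MUL       4 52
EQ        0
DUP       0 0
PUSH -8   0 0 -8
EQ        0 0
SUB       0
DUP       0 0
DUP       0 0 0
POP       0 0
DUP       0 0 0
ROT       0 0 0
SWAP      0 0 0
PUSH 8    0 0 0 8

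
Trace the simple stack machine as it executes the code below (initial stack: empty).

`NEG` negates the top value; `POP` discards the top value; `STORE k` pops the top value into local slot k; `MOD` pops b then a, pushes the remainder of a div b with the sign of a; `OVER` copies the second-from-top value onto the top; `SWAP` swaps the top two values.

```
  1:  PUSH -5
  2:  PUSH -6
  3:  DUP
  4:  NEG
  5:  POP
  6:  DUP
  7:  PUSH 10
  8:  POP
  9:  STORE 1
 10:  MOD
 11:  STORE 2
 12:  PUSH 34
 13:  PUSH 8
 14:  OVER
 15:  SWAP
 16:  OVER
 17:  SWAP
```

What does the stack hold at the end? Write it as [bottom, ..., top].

[34, 34, 34, 8]

PUSH -5 -> [-5]
PUSH -6 -> [-5, -6]
DUP     -> [-5, -6, -6]
NEG     -> [-5, -6, 6]
POP     -> [-5, -6]
DUP     -> [-5, -6, -6]
PUSH 10 -> [-5, -6, -6, 10]
POP     -> [-5, -6, -6]
STORE 1 -> [-5, -6]
MOD     -> [-5]
STORE 2 -> []
PUSH 34 -> [34]
PUSH 8  -> [34, 8]
OVER    -> [34, 8, 34]
SWAP    -> [34, 34, 8]
OVER    -> [34, 34, 8, 34]
SWAP    -> [34, 34, 34, 8]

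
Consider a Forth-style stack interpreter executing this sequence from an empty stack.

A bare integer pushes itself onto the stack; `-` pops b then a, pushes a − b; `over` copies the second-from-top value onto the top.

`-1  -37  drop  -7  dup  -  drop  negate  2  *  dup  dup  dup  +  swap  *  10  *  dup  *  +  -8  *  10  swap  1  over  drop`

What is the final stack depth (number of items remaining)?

3

-1     : -1
-37    : -1 -37
drop   : -1
-7     : -1 -7
dup    : -1 -7 -7
-      : -1 0
drop   : -1
negate : 1
2      : 1 2
*      : 2
dup    : 2 2
dup    : 2 2 2
dup    : 2 2 2 2
+      : 2 2 4
swap   : 2 4 2
*      : 2 8
10     : 2 8 10
*      : 2 80
dup    : 2 80 80
*      : 2 6400
+      : 6402
-8     : 6402 -8
*      : -51216
10     : -51216 10
swap   : 10 -51216
1      : 10 -51216 1
over   : 10 -51216 1 -51216
drop   : 10 -51216 1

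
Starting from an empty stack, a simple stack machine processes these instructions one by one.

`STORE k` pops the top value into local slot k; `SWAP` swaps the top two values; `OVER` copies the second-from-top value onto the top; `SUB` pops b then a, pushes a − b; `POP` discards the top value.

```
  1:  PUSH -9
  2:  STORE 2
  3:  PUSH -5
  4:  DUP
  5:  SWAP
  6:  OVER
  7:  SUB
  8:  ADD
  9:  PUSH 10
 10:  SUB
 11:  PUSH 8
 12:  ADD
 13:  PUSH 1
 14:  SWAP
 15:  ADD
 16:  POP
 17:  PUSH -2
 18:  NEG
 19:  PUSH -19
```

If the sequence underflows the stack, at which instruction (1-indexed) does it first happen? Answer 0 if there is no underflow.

PUSH -9  -> -9
STORE 2  -> (empty)
PUSH -5  -> -5
DUP      -> -5 -5
SWAP     -> -5 -5
OVER     -> -5 -5 -5
SUB      -> -5 0
ADD      -> -5
PUSH 10  -> -5 10
SUB      -> -15
PUSH 8   -> -15 8
ADD      -> -7
PUSH 1   -> -7 1
SWAP     -> 1 -7
ADD      -> -6
POP      -> (empty)
PUSH -2  -> -2
NEG      -> 2
PUSH -19 -> 2 -19

0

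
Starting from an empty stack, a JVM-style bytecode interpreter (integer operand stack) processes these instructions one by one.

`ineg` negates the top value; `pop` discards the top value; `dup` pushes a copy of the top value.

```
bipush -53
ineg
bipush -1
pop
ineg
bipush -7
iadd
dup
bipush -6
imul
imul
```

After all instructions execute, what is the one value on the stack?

-21600

bipush -53 → [-53]
ineg       → [53]
bipush -1  → [53, -1]
pop        → [53]
ineg       → [-53]
bipush -7  → [-53, -7]
iadd       → [-60]
dup        → [-60, -60]
bipush -6  → [-60, -60, -6]
imul       → [-60, 360]
imul       → [-21600]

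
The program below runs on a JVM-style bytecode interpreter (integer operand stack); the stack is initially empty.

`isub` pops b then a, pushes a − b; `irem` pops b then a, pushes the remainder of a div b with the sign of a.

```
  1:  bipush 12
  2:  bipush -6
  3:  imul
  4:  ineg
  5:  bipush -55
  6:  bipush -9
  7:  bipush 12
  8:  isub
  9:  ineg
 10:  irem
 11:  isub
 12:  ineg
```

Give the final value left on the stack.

bipush 12  -> [12]
bipush -6  -> [12, -6]
imul       -> [-72]
ineg       -> [72]
bipush -55 -> [72, -55]
bipush -9  -> [72, -55, -9]
bipush 12  -> [72, -55, -9, 12]
isub       -> [72, -55, -21]
ineg       -> [72, -55, 21]
irem       -> [72, -13]
isub       -> [85]
ineg       -> [-85]

-85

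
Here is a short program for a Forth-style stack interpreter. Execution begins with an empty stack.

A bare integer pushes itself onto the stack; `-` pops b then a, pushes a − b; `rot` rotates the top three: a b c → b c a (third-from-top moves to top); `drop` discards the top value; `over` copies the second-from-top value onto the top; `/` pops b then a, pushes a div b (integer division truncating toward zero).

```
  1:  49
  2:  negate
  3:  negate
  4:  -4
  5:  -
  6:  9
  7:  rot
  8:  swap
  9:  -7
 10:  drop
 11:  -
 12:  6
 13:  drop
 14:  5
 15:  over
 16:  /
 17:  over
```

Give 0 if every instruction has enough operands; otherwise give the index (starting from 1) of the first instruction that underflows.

49     -> [49]
negate -> [-49]
negate -> [49]
-4     -> [49, -4]
-      -> [53]
9      -> [53, 9]
rot  — needs 3 operands, stack has 2 → underflow

7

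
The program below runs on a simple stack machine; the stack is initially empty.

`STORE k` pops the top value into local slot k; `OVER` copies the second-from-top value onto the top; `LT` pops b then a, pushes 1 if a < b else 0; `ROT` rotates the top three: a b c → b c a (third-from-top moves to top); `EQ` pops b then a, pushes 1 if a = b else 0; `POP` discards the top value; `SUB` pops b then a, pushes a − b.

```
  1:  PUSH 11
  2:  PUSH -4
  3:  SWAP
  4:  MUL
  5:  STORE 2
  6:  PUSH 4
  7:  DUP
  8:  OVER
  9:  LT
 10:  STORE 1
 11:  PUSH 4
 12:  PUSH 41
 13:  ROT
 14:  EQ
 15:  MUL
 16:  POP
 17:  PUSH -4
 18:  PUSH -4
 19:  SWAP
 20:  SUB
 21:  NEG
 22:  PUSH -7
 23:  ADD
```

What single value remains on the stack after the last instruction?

PUSH 11  11
PUSH -4  11 -4
SWAP     -4 11
MUL      -44
STORE 2  (empty)
PUSH 4   4
DUP      4 4
OVER     4 4 4
LT       4 0
STORE 1  4
PUSH 4   4 4
PUSH 41  4 4 41
ROT      4 41 4
EQ       4 0
MUL      0
POP      (empty)
PUSH -4  -4
PUSH -4  -4 -4
SWAP     -4 -4
SUB      0
NEG      0
PUSH -7  0 -7
ADD      -7

-7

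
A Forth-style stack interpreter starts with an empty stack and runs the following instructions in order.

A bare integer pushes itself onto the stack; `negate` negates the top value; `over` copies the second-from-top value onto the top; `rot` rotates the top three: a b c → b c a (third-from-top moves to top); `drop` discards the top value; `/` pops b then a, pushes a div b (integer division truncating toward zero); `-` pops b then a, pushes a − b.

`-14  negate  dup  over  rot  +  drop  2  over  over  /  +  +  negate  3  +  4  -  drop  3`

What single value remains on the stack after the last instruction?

-14     [-14]
negate  [14]
dup     [14, 14]
over    [14, 14, 14]
rot     [14, 14, 14]
+       [14, 28]
drop    [14]
2       [14, 2]
over    [14, 2, 14]
over    [14, 2, 14, 2]
/       [14, 2, 7]
+       [14, 9]
+       [23]
negate  [-23]
3       [-23, 3]
+       [-20]
4       [-20, 4]
-       [-24]
drop    []
3       [3]

3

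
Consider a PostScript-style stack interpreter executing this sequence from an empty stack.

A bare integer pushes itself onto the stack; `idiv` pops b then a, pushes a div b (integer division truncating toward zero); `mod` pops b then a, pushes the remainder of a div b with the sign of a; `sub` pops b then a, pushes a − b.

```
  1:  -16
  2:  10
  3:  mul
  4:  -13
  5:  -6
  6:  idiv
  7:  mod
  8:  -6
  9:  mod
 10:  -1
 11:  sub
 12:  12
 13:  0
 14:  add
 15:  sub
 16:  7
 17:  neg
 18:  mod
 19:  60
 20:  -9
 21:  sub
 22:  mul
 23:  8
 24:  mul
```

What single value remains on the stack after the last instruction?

-2208

-16  → [-16]
10   → [-16, 10]
mul  → [-160]
-13  → [-160, -13]
-6   → [-160, -13, -6]
idiv → [-160, 2]
mod  → [0]
-6   → [0, -6]
mod  → [0]
-1   → [0, -1]
sub  → [1]
12   → [1, 12]
0    → [1, 12, 0]
add  → [1, 12]
sub  → [-11]
7    → [-11, 7]
neg  → [-11, -7]
mod  → [-4]
60   → [-4, 60]
-9   → [-4, 60, -9]
sub  → [-4, 69]
mul  → [-276]
8    → [-276, 8]
mul  → [-2208]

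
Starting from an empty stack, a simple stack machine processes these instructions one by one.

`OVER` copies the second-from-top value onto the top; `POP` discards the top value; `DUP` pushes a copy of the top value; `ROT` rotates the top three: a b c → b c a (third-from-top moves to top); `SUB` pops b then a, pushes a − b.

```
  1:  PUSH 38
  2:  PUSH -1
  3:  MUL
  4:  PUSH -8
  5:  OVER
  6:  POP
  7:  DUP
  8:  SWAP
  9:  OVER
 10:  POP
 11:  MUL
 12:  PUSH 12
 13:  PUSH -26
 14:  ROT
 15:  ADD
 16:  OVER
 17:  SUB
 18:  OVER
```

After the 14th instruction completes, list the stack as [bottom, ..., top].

[-38, 12, -26, 64]

PUSH 38   38
PUSH -1   38 -1
MUL       -38
PUSH -8   -38 -8
OVER      -38 -8 -38
POP       -38 -8
DUP       -38 -8 -8
SWAP      -38 -8 -8
OVER      -38 -8 -8 -8
POP       -38 -8 -8
MUL       -38 64
PUSH 12   -38 64 12
PUSH -26  -38 64 12 -26
ROT       -38 12 -26 64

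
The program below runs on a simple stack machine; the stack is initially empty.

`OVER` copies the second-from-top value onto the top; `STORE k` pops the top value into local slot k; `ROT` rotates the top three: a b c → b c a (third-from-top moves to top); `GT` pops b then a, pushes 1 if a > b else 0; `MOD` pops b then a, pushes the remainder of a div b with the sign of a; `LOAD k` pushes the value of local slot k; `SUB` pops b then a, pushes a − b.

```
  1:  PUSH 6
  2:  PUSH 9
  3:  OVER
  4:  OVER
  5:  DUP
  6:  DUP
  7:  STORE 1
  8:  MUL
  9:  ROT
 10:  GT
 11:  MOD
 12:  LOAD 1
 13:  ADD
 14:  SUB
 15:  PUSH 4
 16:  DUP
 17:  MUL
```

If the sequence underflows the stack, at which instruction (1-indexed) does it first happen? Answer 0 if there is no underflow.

PUSH 6  → [6]
PUSH 9  → [6, 9]
OVER    → [6, 9, 6]
OVER    → [6, 9, 6, 9]
DUP     → [6, 9, 6, 9, 9]
DUP     → [6, 9, 6, 9, 9, 9]
STORE 1 → [6, 9, 6, 9, 9]
MUL     → [6, 9, 6, 81]
ROT     → [6, 6, 81, 9]
GT      → [6, 6, 1]
MOD     → [6, 0]
LOAD 1  → [6, 0, 9]
ADD     → [6, 9]
SUB     → [-3]
PUSH 4  → [-3, 4]
DUP     → [-3, 4, 4]
MUL     → [-3, 16]

0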